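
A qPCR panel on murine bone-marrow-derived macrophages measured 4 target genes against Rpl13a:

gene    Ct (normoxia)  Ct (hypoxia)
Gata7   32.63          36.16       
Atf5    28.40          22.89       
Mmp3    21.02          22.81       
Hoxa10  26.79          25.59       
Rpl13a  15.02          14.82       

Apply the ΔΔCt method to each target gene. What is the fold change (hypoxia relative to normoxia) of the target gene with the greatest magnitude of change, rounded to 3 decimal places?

Gata7: ΔΔCt = (36.16−14.82) − (32.63−15.02) = 21.34 − 17.61 = 3.73; fold change = 2^-3.73 = 0.075
Atf5: ΔΔCt = (22.89−14.82) − (28.40−15.02) = 8.07 − 13.38 = -5.31; fold change = 2^5.31 = 39.671
Mmp3: ΔΔCt = (22.81−14.82) − (21.02−15.02) = 7.99 − 6.00 = 1.99; fold change = 2^-1.99 = 0.252
Hoxa10: ΔΔCt = (25.59−14.82) − (26.79−15.02) = 10.77 − 11.77 = -1.00; fold change = 2^1.00 = 2.000
Atf5 has the largest |ΔΔCt| = 5.31.

39.671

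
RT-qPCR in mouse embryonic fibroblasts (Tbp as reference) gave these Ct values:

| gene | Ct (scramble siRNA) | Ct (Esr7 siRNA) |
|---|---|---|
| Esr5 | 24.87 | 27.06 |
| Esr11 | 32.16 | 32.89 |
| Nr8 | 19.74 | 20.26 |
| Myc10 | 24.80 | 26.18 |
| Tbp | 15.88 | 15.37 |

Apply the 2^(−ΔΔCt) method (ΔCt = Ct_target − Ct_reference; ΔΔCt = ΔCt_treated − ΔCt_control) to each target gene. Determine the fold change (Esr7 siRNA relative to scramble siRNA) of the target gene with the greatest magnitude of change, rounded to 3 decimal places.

0.154

Esr5: ΔΔCt = (27.06−15.37) − (24.87−15.88) = 11.69 − 8.99 = 2.70; fold change = 2^-2.70 = 0.154
Esr11: ΔΔCt = (32.89−15.37) − (32.16−15.88) = 17.52 − 16.28 = 1.24; fold change = 2^-1.24 = 0.423
Nr8: ΔΔCt = (20.26−15.37) − (19.74−15.88) = 4.89 − 3.86 = 1.03; fold change = 2^-1.03 = 0.490
Myc10: ΔΔCt = (26.18−15.37) − (24.80−15.88) = 10.81 − 8.92 = 1.89; fold change = 2^-1.89 = 0.270
Esr5 has the largest |ΔΔCt| = 2.70.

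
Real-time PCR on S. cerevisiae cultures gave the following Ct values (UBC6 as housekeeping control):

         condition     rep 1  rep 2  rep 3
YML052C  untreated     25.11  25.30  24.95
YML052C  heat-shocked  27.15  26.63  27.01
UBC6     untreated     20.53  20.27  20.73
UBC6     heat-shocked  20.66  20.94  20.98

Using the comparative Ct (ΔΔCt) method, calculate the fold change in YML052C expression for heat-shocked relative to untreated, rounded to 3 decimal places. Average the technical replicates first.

0.363

Mean Ct: YML052C untreated 25.120; YML052C heat-shocked 26.930; UBC6 untreated 20.510; UBC6 heat-shocked 20.860
ΔCt(untreated) = 25.120 − 20.510 = 4.610
ΔCt(heat-shocked) = 26.930 − 20.860 = 6.070
ΔΔCt = 6.070 − 4.610 = 1.460
Fold change = 2^(−1.460) = 0.3635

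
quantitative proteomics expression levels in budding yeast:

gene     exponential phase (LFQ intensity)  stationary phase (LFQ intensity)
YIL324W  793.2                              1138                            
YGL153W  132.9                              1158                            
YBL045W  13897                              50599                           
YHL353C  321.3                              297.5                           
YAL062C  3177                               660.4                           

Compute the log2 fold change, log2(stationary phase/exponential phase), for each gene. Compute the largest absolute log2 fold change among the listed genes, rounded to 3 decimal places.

3.123

log2(1138/793.2) = 0.521  (YIL324W)
log2(1158/132.9) = 3.123  (YGL153W)
log2(50599/13897) = 1.864  (YBL045W)
log2(297.5/321.3) = -0.111  (YHL353C)
log2(660.4/3177) = -2.266  (YAL062C)
The largest magnitude belongs to YGL153W.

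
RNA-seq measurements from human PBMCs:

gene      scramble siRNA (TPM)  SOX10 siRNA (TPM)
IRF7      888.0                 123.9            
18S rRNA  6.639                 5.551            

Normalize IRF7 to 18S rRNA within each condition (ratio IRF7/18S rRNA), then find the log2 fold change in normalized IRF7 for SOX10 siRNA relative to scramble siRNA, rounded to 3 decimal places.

IRF7/18S rRNA (scramble siRNA) = 888.0 / 6.639 = 133.76
IRF7/18S rRNA (SOX10 siRNA) = 123.9 / 5.551 = 22.32
Fold change = 22.32 / 133.76 = 0.1669
log2(0.1669) = -2.5832

-2.583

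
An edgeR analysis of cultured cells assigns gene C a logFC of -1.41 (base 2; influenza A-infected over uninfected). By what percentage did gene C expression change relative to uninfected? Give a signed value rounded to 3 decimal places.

-62.369%

Fold change = 2^(-1.41) = 0.3763
Percent change = (FC − 1) × 100% = (0.3763 − 1) × 100 = -62.369%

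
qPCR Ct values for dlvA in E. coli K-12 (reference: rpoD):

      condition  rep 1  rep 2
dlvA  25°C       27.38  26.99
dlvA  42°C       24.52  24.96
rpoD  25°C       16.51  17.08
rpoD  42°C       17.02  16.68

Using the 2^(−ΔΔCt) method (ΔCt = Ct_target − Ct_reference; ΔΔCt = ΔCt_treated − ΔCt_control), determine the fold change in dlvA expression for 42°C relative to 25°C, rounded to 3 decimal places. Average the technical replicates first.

5.657

Mean Ct: dlvA 25°C 27.185; dlvA 42°C 24.740; rpoD 25°C 16.795; rpoD 42°C 16.850
ΔCt(25°C) = 27.185 − 16.795 = 10.390
ΔCt(42°C) = 24.740 − 16.850 = 7.890
ΔΔCt = 7.890 − 10.390 = -2.500
Fold change = 2^(−(-2.500)) = 2^2.500 = 5.6569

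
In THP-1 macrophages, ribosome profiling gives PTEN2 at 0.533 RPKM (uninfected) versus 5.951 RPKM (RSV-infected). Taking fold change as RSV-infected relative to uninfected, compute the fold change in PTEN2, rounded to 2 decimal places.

Fold change = 5.951 / 0.533 = 11.165
PTEN2 is upregulated.

11.17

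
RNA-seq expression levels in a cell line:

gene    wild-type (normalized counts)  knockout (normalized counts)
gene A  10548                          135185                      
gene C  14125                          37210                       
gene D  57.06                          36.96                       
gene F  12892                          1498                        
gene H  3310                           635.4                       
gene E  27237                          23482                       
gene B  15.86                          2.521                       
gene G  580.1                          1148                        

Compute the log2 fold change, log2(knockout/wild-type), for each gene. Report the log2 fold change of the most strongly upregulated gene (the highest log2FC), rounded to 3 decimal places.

log2(135185/10548) = 3.680  (gene A)
log2(37210/14125) = 1.397  (gene C)
log2(36.96/57.06) = -0.627  (gene D)
log2(1498/12892) = -3.105  (gene F)
log2(635.4/3310) = -2.381  (gene H)
log2(23482/27237) = -0.214  (gene E)
log2(2.521/15.86) = -2.653  (gene B)
log2(1148/580.1) = 0.985  (gene G)
gene A is most strongly upregulated.

3.680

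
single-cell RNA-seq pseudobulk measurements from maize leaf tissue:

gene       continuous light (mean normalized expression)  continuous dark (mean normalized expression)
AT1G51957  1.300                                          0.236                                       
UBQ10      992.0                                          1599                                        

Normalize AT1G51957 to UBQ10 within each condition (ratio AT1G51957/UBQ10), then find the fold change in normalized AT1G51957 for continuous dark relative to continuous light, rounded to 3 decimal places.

AT1G51957/UBQ10 (continuous light) = 1.300 / 992.0 = 0.0013105
AT1G51957/UBQ10 (continuous dark) = 0.236 / 1599 = 0.00014759
Fold change = 0.00014759 / 0.0013105 = 0.1126

0.113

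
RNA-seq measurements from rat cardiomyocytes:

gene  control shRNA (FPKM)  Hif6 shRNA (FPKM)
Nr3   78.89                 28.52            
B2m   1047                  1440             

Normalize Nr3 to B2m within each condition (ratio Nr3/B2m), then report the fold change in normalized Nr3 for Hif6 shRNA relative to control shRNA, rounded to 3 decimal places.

Nr3/B2m (control shRNA) = 78.89 / 1047 = 0.075349
Nr3/B2m (Hif6 shRNA) = 28.52 / 1440 = 0.019806
Fold change = 0.019806 / 0.075349 = 0.2629

0.263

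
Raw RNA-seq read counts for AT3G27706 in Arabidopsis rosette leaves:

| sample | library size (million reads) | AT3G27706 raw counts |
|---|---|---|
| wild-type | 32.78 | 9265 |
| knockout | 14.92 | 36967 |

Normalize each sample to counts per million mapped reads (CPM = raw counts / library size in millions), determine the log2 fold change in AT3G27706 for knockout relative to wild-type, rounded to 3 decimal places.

CPM(wild-type) = 9265 / 32.78 = 282.6419
CPM(knockout) = 36967 / 14.92 = 2477.6810
Fold change = 2477.6810 / 282.6419 = 8.76615
log2(8.76615) = 3.1319

3.132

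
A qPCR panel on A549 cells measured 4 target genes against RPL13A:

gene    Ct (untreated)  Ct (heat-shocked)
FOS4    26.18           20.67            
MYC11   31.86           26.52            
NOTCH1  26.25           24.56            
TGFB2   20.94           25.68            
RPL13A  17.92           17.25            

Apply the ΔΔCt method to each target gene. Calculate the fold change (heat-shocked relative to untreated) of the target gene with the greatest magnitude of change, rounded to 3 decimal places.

FOS4: ΔΔCt = (20.67−17.25) − (26.18−17.92) = 3.42 − 8.26 = -4.84; fold change = 2^4.84 = 28.641
MYC11: ΔΔCt = (26.52−17.25) − (31.86−17.92) = 9.27 − 13.94 = -4.67; fold change = 2^4.67 = 25.457
NOTCH1: ΔΔCt = (24.56−17.25) − (26.25−17.92) = 7.31 − 8.33 = -1.02; fold change = 2^1.02 = 2.028
TGFB2: ΔΔCt = (25.68−17.25) − (20.94−17.92) = 8.43 − 3.02 = 5.41; fold change = 2^-5.41 = 0.024
TGFB2 has the largest |ΔΔCt| = 5.41.

0.024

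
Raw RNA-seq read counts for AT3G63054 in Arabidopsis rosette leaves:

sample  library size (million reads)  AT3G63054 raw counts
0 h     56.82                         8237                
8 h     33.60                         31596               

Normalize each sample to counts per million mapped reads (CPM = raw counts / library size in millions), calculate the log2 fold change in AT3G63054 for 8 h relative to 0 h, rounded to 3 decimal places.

CPM(0 h) = 8237 / 56.82 = 144.9666
CPM(8 h) = 31596 / 33.60 = 940.3571
Fold change = 940.3571 / 144.9666 = 6.48672
log2(6.48672) = 2.6975

2.697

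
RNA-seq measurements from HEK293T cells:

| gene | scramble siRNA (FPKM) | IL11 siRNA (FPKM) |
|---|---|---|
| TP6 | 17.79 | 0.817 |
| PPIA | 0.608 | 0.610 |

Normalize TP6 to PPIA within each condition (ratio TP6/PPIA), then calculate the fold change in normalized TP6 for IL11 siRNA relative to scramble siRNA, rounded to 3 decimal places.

TP6/PPIA (scramble siRNA) = 17.79 / 0.608 = 29.26
TP6/PPIA (IL11 siRNA) = 0.817 / 0.610 = 1.3393
Fold change = 1.3393 / 29.26 = 0.0458

0.046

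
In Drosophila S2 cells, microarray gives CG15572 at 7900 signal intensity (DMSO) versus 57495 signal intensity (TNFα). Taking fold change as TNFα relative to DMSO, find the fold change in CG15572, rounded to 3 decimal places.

7.278

Fold change = 57495 / 7900 = 7.2778
CG15572 is upregulated.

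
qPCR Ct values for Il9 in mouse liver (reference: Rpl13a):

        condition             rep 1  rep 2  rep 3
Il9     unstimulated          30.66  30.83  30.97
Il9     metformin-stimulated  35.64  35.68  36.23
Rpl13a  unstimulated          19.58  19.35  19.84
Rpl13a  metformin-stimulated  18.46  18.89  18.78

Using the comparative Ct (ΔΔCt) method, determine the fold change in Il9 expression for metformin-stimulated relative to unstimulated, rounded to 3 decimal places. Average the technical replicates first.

Mean Ct: Il9 unstimulated 30.820; Il9 metformin-stimulated 35.850; Rpl13a unstimulated 19.590; Rpl13a metformin-stimulated 18.710
ΔCt(unstimulated) = 30.820 − 19.590 = 11.230
ΔCt(metformin-stimulated) = 35.850 − 18.710 = 17.140
ΔΔCt = 17.140 − 11.230 = 5.910
Fold change = 2^(−5.910) = 0.0166

0.017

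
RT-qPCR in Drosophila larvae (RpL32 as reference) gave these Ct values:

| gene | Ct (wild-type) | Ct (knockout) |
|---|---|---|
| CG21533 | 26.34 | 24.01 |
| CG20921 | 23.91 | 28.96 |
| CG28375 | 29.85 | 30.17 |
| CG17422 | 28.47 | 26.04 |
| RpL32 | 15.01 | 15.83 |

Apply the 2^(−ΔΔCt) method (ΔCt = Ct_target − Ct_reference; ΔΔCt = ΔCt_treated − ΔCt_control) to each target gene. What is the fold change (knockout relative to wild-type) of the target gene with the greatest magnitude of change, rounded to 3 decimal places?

0.053

CG21533: ΔΔCt = (24.01−15.83) − (26.34−15.01) = 8.18 − 11.33 = -3.15; fold change = 2^3.15 = 8.877
CG20921: ΔΔCt = (28.96−15.83) − (23.91−15.01) = 13.13 − 8.90 = 4.23; fold change = 2^-4.23 = 0.053
CG28375: ΔΔCt = (30.17−15.83) − (29.85−15.01) = 14.34 − 14.84 = -0.50; fold change = 2^0.50 = 1.414
CG17422: ΔΔCt = (26.04−15.83) − (28.47−15.01) = 10.21 − 13.46 = -3.25; fold change = 2^3.25 = 9.514
CG20921 has the largest |ΔΔCt| = 4.23.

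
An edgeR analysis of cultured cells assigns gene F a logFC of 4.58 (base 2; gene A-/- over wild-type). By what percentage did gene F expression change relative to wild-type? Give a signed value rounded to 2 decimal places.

2291.76%

Fold change = 2^(4.58) = 23.9176
Percent change = (FC − 1) × 100% = (23.9176 − 1) × 100 = 2291.76%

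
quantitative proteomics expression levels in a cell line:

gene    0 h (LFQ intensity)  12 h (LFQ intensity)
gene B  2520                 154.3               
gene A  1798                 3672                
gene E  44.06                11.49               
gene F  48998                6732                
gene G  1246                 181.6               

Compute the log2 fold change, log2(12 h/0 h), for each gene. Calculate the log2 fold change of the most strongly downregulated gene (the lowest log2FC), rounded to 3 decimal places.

-4.030

log2(154.3/2520) = -4.030  (gene B)
log2(3672/1798) = 1.030  (gene A)
log2(11.49/44.06) = -1.939  (gene E)
log2(6732/48998) = -2.864  (gene F)
log2(181.6/1246) = -2.778  (gene G)
gene B is most strongly downregulated.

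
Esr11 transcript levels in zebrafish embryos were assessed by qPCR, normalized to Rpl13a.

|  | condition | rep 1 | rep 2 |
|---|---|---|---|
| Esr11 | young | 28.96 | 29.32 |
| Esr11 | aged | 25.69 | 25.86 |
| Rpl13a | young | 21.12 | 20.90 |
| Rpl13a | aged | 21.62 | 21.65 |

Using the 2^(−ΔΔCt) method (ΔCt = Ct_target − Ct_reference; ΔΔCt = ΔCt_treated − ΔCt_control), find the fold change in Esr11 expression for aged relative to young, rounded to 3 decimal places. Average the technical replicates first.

15.889

Mean Ct: Esr11 young 29.140; Esr11 aged 25.775; Rpl13a young 21.010; Rpl13a aged 21.635
ΔCt(young) = 29.140 − 21.010 = 8.130
ΔCt(aged) = 25.775 − 21.635 = 4.140
ΔΔCt = 4.140 − 8.130 = -3.990
Fold change = 2^(−(-3.990)) = 2^3.990 = 15.8895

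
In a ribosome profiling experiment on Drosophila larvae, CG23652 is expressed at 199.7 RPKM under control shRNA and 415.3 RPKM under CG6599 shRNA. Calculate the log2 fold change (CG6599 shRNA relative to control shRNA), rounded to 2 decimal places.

Fold change = 415.3 / 199.7 = 2.0796
log2(2.0796) = 1.056

1.06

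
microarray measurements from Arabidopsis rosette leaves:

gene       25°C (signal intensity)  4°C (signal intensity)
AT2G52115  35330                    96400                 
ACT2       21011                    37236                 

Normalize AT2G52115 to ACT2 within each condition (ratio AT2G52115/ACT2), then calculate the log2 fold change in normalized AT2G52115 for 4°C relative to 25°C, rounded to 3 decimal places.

AT2G52115/ACT2 (25°C) = 35330 / 21011 = 1.6815
AT2G52115/ACT2 (4°C) = 96400 / 37236 = 2.5889
Fold change = 2.5889 / 1.6815 = 1.5396
log2(1.5396) = 0.6226

0.623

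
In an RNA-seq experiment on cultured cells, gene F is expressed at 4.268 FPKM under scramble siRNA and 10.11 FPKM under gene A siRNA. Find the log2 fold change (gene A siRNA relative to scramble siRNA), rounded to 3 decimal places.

Fold change = 10.11 / 4.268 = 2.3688
log2(2.3688) = 1.2442

1.244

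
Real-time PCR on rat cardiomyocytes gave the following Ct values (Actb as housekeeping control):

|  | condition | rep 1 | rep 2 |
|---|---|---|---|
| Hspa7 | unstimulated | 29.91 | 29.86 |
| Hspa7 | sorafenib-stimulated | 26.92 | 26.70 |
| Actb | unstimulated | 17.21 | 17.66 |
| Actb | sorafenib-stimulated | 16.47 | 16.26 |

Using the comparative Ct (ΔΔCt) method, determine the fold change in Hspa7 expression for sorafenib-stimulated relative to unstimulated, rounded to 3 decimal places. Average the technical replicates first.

4.014

Mean Ct: Hspa7 unstimulated 29.885; Hspa7 sorafenib-stimulated 26.810; Actb unstimulated 17.435; Actb sorafenib-stimulated 16.365
ΔCt(unstimulated) = 29.885 − 17.435 = 12.450
ΔCt(sorafenib-stimulated) = 26.810 − 16.365 = 10.445
ΔΔCt = 10.445 − 12.450 = -2.005
Fold change = 2^(−(-2.005)) = 2^2.005 = 4.0139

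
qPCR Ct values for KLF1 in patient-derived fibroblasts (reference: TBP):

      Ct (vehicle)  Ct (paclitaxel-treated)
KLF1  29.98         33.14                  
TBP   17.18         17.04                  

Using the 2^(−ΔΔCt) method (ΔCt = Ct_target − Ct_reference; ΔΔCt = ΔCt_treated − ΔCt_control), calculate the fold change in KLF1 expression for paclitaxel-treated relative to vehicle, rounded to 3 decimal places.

ΔCt(vehicle) = 29.980 − 17.180 = 12.800
ΔCt(paclitaxel-treated) = 33.140 − 17.040 = 16.100
ΔΔCt = 16.100 − 12.800 = 3.300
Fold change = 2^(−3.300) = 0.1015

0.102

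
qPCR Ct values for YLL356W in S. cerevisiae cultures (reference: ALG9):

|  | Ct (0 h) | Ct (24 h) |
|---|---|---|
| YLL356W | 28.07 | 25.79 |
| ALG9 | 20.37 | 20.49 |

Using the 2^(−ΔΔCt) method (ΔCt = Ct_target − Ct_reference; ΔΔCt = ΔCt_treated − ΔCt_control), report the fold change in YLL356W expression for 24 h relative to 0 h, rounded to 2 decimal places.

ΔCt(0 h) = 28.070 − 20.370 = 7.700
ΔCt(24 h) = 25.790 − 20.490 = 5.300
ΔΔCt = 5.300 − 7.700 = -2.400
Fold change = 2^(−(-2.400)) = 2^2.400 = 5.278

5.28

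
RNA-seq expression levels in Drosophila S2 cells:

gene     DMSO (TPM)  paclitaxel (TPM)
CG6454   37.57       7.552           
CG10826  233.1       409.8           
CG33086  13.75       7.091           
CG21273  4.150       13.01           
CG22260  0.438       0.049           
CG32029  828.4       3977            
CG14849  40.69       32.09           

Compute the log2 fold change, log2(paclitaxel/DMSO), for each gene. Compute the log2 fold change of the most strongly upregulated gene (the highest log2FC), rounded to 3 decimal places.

log2(7.552/37.57) = -2.315  (CG6454)
log2(409.8/233.1) = 0.814  (CG10826)
log2(7.091/13.75) = -0.955  (CG33086)
log2(13.01/4.150) = 1.648  (CG21273)
log2(0.049/0.438) = -3.160  (CG22260)
log2(3977/828.4) = 2.263  (CG32029)
log2(32.09/40.69) = -0.343  (CG14849)
CG32029 is most strongly upregulated.

2.263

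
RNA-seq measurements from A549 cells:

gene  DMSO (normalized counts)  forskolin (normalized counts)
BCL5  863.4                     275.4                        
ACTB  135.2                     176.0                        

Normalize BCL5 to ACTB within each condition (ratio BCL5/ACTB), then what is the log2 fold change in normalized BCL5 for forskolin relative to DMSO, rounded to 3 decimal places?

-2.029

BCL5/ACTB (DMSO) = 863.4 / 135.2 = 6.3861
BCL5/ACTB (forskolin) = 275.4 / 176.0 = 1.5648
Fold change = 1.5648 / 6.3861 = 0.2450
log2(0.2450) = -2.0290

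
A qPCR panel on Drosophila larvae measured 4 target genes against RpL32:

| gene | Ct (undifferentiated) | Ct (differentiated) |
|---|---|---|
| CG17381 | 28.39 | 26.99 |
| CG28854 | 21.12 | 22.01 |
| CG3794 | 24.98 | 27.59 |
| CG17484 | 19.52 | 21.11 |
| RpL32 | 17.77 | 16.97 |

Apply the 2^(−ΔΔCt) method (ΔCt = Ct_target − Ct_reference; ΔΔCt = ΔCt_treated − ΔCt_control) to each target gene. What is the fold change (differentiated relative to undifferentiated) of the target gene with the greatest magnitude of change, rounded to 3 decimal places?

0.094

CG17381: ΔΔCt = (26.99−16.97) − (28.39−17.77) = 10.02 − 10.62 = -0.60; fold change = 2^0.60 = 1.516
CG28854: ΔΔCt = (22.01−16.97) − (21.12−17.77) = 5.04 − 3.35 = 1.69; fold change = 2^-1.69 = 0.310
CG3794: ΔΔCt = (27.59−16.97) − (24.98−17.77) = 10.62 − 7.21 = 3.41; fold change = 2^-3.41 = 0.094
CG17484: ΔΔCt = (21.11−16.97) − (19.52−17.77) = 4.14 − 1.75 = 2.39; fold change = 2^-2.39 = 0.191
CG3794 has the largest |ΔΔCt| = 3.41.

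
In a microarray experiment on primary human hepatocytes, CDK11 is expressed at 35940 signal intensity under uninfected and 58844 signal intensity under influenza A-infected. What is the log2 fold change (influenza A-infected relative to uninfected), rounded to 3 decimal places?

0.711

Fold change = 58844 / 35940 = 1.6373
log2(1.6373) = 0.7113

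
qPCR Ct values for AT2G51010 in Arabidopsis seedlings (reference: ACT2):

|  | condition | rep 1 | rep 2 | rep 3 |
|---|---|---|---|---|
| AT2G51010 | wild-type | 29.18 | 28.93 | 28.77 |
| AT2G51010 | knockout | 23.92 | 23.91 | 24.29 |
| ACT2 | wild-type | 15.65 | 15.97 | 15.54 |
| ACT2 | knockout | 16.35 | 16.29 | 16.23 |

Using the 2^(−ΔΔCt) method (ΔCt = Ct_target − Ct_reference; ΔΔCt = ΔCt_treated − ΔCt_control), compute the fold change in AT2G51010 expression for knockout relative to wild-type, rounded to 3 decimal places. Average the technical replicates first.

Mean Ct: AT2G51010 wild-type 28.960; AT2G51010 knockout 24.040; ACT2 wild-type 15.720; ACT2 knockout 16.290
ΔCt(wild-type) = 28.960 − 15.720 = 13.240
ΔCt(knockout) = 24.040 − 16.290 = 7.750
ΔΔCt = 7.750 − 13.240 = -5.490
Fold change = 2^(−(-5.490)) = 2^5.490 = 44.9422

44.942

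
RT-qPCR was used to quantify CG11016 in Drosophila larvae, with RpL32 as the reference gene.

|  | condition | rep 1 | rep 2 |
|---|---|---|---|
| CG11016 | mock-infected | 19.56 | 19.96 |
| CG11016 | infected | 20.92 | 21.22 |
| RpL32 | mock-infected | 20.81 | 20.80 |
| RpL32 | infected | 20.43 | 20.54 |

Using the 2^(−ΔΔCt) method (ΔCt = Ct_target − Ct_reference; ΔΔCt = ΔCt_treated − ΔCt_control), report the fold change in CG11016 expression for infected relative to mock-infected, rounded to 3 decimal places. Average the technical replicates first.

Mean Ct: CG11016 mock-infected 19.760; CG11016 infected 21.070; RpL32 mock-infected 20.805; RpL32 infected 20.485
ΔCt(mock-infected) = 19.760 − 20.805 = -1.045
ΔCt(infected) = 21.070 − 20.485 = 0.585
ΔΔCt = 0.585 − (-1.045) = 1.630
Fold change = 2^(−1.630) = 0.3231

0.323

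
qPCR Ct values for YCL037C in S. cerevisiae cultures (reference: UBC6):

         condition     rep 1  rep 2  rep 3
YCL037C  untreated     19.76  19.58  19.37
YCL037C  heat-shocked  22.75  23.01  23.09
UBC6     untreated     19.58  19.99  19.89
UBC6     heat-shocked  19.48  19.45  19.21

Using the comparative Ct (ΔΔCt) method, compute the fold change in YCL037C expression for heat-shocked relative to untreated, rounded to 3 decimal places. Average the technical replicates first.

0.071

Mean Ct: YCL037C untreated 19.570; YCL037C heat-shocked 22.950; UBC6 untreated 19.820; UBC6 heat-shocked 19.380
ΔCt(untreated) = 19.570 − 19.820 = -0.250
ΔCt(heat-shocked) = 22.950 − 19.380 = 3.570
ΔΔCt = 3.570 − (-0.250) = 3.820
Fold change = 2^(−3.820) = 0.0708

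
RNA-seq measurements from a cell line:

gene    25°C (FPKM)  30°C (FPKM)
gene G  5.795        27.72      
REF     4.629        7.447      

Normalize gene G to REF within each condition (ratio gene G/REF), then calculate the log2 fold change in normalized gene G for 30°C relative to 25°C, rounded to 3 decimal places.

gene G/REF (25°C) = 5.795 / 4.629 = 1.2519
gene G/REF (30°C) = 27.72 / 7.447 = 3.7223
Fold change = 3.7223 / 1.2519 = 2.9733
log2(2.9733) = 1.5721

1.572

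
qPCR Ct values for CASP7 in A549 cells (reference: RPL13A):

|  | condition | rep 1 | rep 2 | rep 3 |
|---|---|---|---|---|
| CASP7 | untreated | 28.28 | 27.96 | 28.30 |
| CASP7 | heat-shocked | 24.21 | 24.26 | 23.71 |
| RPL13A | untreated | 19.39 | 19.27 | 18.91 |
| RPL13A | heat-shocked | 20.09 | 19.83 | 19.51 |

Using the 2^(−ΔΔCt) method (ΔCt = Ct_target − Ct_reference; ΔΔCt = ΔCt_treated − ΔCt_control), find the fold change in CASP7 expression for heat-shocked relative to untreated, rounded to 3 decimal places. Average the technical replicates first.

26.723

Mean Ct: CASP7 untreated 28.180; CASP7 heat-shocked 24.060; RPL13A untreated 19.190; RPL13A heat-shocked 19.810
ΔCt(untreated) = 28.180 − 19.190 = 8.990
ΔCt(heat-shocked) = 24.060 − 19.810 = 4.250
ΔΔCt = 4.250 − 8.990 = -4.740
Fold change = 2^(−(-4.740)) = 2^4.740 = 26.7228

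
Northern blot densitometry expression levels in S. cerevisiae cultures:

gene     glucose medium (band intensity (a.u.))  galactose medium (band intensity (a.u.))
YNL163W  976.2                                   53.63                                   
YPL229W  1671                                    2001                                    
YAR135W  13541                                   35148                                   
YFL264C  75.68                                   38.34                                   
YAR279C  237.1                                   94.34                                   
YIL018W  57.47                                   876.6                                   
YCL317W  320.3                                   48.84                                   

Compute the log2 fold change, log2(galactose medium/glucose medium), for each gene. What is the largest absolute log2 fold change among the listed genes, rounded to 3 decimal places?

4.186

log2(53.63/976.2) = -4.186  (YNL163W)
log2(2001/1671) = 0.260  (YPL229W)
log2(35148/13541) = 1.376  (YAR135W)
log2(38.34/75.68) = -0.981  (YFL264C)
log2(94.34/237.1) = -1.330  (YAR279C)
log2(876.6/57.47) = 3.931  (YIL018W)
log2(48.84/320.3) = -2.713  (YCL317W)
The largest magnitude belongs to YNL163W.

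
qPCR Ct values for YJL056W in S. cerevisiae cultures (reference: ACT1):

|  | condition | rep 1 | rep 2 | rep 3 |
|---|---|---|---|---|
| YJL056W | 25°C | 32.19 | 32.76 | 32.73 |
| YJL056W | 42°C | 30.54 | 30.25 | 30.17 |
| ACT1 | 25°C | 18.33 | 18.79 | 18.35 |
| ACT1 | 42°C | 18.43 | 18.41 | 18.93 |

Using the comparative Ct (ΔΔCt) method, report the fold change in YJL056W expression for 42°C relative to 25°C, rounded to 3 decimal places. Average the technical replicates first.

Mean Ct: YJL056W 25°C 32.560; YJL056W 42°C 30.320; ACT1 25°C 18.490; ACT1 42°C 18.590
ΔCt(25°C) = 32.560 − 18.490 = 14.070
ΔCt(42°C) = 30.320 − 18.590 = 11.730
ΔΔCt = 11.730 − 14.070 = -2.340
Fold change = 2^(−(-2.340)) = 2^2.340 = 5.0630

5.063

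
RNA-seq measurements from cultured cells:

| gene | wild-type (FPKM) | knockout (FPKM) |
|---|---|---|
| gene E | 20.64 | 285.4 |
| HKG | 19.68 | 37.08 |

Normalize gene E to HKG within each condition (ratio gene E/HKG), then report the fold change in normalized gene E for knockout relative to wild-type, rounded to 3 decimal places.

gene E/HKG (wild-type) = 20.64 / 19.68 = 1.0488
gene E/HKG (knockout) = 285.4 / 37.08 = 7.6969
Fold change = 7.6969 / 1.0488 = 7.3389

7.339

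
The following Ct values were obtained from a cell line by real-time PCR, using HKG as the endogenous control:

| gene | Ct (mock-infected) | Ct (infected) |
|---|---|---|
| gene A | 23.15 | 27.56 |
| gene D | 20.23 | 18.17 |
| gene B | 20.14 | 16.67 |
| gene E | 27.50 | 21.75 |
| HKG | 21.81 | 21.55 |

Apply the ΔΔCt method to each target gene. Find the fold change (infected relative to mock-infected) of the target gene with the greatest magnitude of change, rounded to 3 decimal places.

44.942

gene A: ΔΔCt = (27.56−21.55) − (23.15−21.81) = 6.01 − 1.34 = 4.67; fold change = 2^-4.67 = 0.039
gene D: ΔΔCt = (18.17−21.55) − (20.23−21.81) = -3.38 − (-1.58) = -1.80; fold change = 2^1.80 = 3.482
gene B: ΔΔCt = (16.67−21.55) − (20.14−21.81) = -4.88 − (-1.67) = -3.21; fold change = 2^3.21 = 9.254
gene E: ΔΔCt = (21.75−21.55) − (27.50−21.81) = 0.20 − 5.69 = -5.49; fold change = 2^5.49 = 44.942
gene E has the largest |ΔΔCt| = 5.49.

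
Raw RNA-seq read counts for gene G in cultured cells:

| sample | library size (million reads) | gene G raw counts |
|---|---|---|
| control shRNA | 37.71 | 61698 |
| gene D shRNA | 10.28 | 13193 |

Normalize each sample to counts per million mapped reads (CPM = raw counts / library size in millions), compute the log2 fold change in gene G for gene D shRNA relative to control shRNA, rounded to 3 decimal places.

CPM(control shRNA) = 61698 / 37.71 = 1636.1177
CPM(gene D shRNA) = 13193 / 10.28 = 1283.3658
Fold change = 1283.3658 / 1636.1177 = 0.78440
log2(0.78440) = -0.3503

-0.350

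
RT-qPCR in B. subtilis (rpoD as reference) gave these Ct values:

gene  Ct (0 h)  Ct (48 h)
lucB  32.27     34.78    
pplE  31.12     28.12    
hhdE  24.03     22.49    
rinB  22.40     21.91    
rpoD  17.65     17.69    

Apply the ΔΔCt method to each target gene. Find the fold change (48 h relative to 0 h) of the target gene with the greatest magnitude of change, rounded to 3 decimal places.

8.225

lucB: ΔΔCt = (34.78−17.69) − (32.27−17.65) = 17.09 − 14.62 = 2.47; fold change = 2^-2.47 = 0.180
pplE: ΔΔCt = (28.12−17.69) − (31.12−17.65) = 10.43 − 13.47 = -3.04; fold change = 2^3.04 = 8.225
hhdE: ΔΔCt = (22.49−17.69) − (24.03−17.65) = 4.80 − 6.38 = -1.58; fold change = 2^1.58 = 2.990
rinB: ΔΔCt = (21.91−17.69) − (22.40−17.65) = 4.22 − 4.75 = -0.53; fold change = 2^0.53 = 1.444
pplE has the largest |ΔΔCt| = 3.04.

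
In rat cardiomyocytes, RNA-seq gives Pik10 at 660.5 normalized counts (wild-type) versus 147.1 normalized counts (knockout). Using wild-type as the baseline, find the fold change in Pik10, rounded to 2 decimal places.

Fold change = 147.1 / 660.5 = 0.223
Pik10 is downregulated.

0.22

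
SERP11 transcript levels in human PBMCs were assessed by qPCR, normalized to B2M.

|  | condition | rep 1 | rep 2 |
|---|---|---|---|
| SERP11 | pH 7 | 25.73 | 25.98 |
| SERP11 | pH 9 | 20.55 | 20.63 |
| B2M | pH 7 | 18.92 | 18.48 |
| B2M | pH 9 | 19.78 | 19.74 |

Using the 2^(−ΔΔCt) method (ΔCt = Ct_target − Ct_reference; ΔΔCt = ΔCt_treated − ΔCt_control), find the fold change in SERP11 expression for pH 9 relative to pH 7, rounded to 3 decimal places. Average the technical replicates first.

80.171

Mean Ct: SERP11 pH 7 25.855; SERP11 pH 9 20.590; B2M pH 7 18.700; B2M pH 9 19.760
ΔCt(pH 7) = 25.855 − 18.700 = 7.155
ΔCt(pH 9) = 20.590 − 19.760 = 0.830
ΔΔCt = 0.830 − 7.155 = -6.325
Fold change = 2^(−(-6.325)) = 2^6.325 = 80.1705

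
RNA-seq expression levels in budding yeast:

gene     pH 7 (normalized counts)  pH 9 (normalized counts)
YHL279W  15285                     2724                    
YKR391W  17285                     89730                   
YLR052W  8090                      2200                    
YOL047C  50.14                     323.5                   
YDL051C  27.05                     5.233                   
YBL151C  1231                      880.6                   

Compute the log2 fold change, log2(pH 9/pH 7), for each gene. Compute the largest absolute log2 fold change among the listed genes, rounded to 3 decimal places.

2.690

log2(2724/15285) = -2.488  (YHL279W)
log2(89730/17285) = 2.376  (YKR391W)
log2(2200/8090) = -1.879  (YLR052W)
log2(323.5/50.14) = 2.690  (YOL047C)
log2(5.233/27.05) = -2.370  (YDL051C)
log2(880.6/1231) = -0.483  (YBL151C)
The largest magnitude belongs to YOL047C.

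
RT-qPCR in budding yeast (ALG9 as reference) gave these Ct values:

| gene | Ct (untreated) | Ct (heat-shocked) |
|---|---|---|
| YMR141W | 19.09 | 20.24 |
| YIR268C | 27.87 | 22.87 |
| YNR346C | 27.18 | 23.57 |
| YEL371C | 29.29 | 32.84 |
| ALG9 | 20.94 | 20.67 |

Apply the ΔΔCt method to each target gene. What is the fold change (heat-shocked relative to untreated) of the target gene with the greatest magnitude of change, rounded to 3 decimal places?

26.538

YMR141W: ΔΔCt = (20.24−20.67) − (19.09−20.94) = -0.43 − (-1.85) = 1.42; fold change = 2^-1.42 = 0.374
YIR268C: ΔΔCt = (22.87−20.67) − (27.87−20.94) = 2.20 − 6.93 = -4.73; fold change = 2^4.73 = 26.538
YNR346C: ΔΔCt = (23.57−20.67) − (27.18−20.94) = 2.90 − 6.24 = -3.34; fold change = 2^3.34 = 10.126
YEL371C: ΔΔCt = (32.84−20.67) − (29.29−20.94) = 12.17 − 8.35 = 3.82; fold change = 2^-3.82 = 0.071
YIR268C has the largest |ΔΔCt| = 4.73.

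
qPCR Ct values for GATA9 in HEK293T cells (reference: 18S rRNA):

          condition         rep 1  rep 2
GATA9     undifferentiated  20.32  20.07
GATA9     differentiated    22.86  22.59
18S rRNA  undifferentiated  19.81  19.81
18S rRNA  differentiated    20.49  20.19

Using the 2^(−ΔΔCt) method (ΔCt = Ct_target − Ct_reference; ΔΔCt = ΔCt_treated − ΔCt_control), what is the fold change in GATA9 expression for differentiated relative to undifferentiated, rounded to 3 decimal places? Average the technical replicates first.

0.250

Mean Ct: GATA9 undifferentiated 20.195; GATA9 differentiated 22.725; 18S rRNA undifferentiated 19.810; 18S rRNA differentiated 20.340
ΔCt(undifferentiated) = 20.195 − 19.810 = 0.385
ΔCt(differentiated) = 22.725 − 20.340 = 2.385
ΔΔCt = 2.385 − 0.385 = 2.000
Fold change = 2^(−2.000) = 0.2500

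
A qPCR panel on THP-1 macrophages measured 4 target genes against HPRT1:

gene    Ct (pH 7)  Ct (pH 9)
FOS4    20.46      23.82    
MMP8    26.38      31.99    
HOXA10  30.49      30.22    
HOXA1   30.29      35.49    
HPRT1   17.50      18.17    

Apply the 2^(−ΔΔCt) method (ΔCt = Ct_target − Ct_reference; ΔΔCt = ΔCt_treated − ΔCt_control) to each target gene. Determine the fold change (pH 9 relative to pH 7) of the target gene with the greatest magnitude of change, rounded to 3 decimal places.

FOS4: ΔΔCt = (23.82−18.17) − (20.46−17.50) = 5.65 − 2.96 = 2.69; fold change = 2^-2.69 = 0.155
MMP8: ΔΔCt = (31.99−18.17) − (26.38−17.50) = 13.82 − 8.88 = 4.94; fold change = 2^-4.94 = 0.033
HOXA10: ΔΔCt = (30.22−18.17) − (30.49−17.50) = 12.05 − 12.99 = -0.94; fold change = 2^0.94 = 1.919
HOXA1: ΔΔCt = (35.49−18.17) − (30.29−17.50) = 17.32 − 12.79 = 4.53; fold change = 2^-4.53 = 0.043
MMP8 has the largest |ΔΔCt| = 4.94.

0.033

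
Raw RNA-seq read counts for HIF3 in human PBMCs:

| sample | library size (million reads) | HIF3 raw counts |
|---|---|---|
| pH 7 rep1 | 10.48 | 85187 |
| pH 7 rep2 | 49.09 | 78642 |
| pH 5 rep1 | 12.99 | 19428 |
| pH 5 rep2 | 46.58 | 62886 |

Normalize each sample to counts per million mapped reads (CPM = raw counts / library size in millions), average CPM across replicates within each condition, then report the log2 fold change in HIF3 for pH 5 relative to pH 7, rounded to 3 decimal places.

-1.774

CPM(pH 7 rep1) = 85187 / 10.48 = 8128.5305
CPM(pH 7 rep2) = 78642 / 49.09 = 1601.9963
CPM(pH 5 rep1) = 19428 / 12.99 = 1495.6120
CPM(pH 5 rep2) = 62886 / 46.58 = 1350.0644
mean CPM(pH 7) = 4865.2634; mean CPM(pH 5) = 1422.8382
Fold change = 1422.8382 / 4865.2634 = 0.29245
log2(0.29245) = -1.7737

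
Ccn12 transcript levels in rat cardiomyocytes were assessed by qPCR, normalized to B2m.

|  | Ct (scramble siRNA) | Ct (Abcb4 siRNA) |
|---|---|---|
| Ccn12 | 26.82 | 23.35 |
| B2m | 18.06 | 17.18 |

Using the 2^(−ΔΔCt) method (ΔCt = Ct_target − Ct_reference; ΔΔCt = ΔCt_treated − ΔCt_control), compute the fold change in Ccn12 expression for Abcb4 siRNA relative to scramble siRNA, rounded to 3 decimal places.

6.021

ΔCt(scramble siRNA) = 26.820 − 18.060 = 8.760
ΔCt(Abcb4 siRNA) = 23.350 − 17.180 = 6.170
ΔΔCt = 6.170 − 8.760 = -2.590
Fold change = 2^(−(-2.590)) = 2^2.590 = 6.0210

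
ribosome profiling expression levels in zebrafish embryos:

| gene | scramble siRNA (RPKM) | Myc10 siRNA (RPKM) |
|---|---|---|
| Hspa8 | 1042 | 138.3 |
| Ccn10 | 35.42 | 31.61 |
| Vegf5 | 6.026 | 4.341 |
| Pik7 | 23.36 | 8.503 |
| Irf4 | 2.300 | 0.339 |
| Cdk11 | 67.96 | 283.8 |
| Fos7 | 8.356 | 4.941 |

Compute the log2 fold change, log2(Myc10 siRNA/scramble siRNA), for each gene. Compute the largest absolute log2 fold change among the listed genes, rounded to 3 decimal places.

log2(138.3/1042) = -2.913  (Hspa8)
log2(31.61/35.42) = -0.164  (Ccn10)
log2(4.341/6.026) = -0.473  (Vegf5)
log2(8.503/23.36) = -1.458  (Pik7)
log2(0.339/2.300) = -2.762  (Irf4)
log2(283.8/67.96) = 2.062  (Cdk11)
log2(4.941/8.356) = -0.758  (Fos7)
The largest magnitude belongs to Hspa8.

2.913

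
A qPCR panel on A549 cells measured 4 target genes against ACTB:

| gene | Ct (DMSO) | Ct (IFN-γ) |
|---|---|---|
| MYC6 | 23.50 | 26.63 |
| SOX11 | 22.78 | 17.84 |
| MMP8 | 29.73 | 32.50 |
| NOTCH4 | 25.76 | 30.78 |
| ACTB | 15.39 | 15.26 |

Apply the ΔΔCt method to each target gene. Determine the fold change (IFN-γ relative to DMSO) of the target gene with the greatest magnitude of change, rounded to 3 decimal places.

0.028

MYC6: ΔΔCt = (26.63−15.26) − (23.50−15.39) = 11.37 − 8.11 = 3.26; fold change = 2^-3.26 = 0.104
SOX11: ΔΔCt = (17.84−15.26) − (22.78−15.39) = 2.58 − 7.39 = -4.81; fold change = 2^4.81 = 28.051
MMP8: ΔΔCt = (32.50−15.26) − (29.73−15.39) = 17.24 − 14.34 = 2.90; fold change = 2^-2.90 = 0.134
NOTCH4: ΔΔCt = (30.78−15.26) − (25.76−15.39) = 15.52 − 10.37 = 5.15; fold change = 2^-5.15 = 0.028
NOTCH4 has the largest |ΔΔCt| = 5.15.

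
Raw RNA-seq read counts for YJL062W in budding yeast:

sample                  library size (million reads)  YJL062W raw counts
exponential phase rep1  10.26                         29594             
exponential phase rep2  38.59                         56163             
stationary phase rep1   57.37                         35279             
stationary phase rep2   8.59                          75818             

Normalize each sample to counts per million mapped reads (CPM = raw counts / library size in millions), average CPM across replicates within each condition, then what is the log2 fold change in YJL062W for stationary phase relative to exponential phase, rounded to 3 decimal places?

1.121

CPM(exponential phase rep1) = 29594 / 10.26 = 2884.4055
CPM(exponential phase rep2) = 56163 / 38.59 = 1455.3770
CPM(stationary phase rep1) = 35279 / 57.37 = 614.9381
CPM(stationary phase rep2) = 75818 / 8.59 = 8826.3097
mean CPM(exponential phase) = 2169.8912; mean CPM(stationary phase) = 4720.6239
Fold change = 4720.6239 / 2169.8912 = 2.17551
log2(2.17551) = 1.1214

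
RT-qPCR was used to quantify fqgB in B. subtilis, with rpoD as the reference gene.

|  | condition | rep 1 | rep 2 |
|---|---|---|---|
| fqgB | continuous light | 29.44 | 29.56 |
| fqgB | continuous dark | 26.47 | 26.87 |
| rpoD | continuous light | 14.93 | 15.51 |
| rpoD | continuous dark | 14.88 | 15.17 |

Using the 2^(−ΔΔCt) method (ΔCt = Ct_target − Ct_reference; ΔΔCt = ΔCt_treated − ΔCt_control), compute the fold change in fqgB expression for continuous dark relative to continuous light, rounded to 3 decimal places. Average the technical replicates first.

Mean Ct: fqgB continuous light 29.500; fqgB continuous dark 26.670; rpoD continuous light 15.220; rpoD continuous dark 15.025
ΔCt(continuous light) = 29.500 − 15.220 = 14.280
ΔCt(continuous dark) = 26.670 − 15.025 = 11.645
ΔΔCt = 11.645 − 14.280 = -2.635
Fold change = 2^(−(-2.635)) = 2^2.635 = 6.2118

6.212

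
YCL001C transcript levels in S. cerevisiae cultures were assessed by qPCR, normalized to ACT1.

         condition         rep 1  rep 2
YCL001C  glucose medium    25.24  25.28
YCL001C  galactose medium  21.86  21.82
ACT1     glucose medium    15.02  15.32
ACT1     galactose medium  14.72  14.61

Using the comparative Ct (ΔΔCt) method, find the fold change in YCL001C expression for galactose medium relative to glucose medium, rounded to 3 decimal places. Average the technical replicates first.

Mean Ct: YCL001C glucose medium 25.260; YCL001C galactose medium 21.840; ACT1 glucose medium 15.170; ACT1 galactose medium 14.665
ΔCt(glucose medium) = 25.260 − 15.170 = 10.090
ΔCt(galactose medium) = 21.840 − 14.665 = 7.175
ΔΔCt = 7.175 − 10.090 = -2.915
Fold change = 2^(−(-2.915)) = 2^2.915 = 7.5423

7.542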